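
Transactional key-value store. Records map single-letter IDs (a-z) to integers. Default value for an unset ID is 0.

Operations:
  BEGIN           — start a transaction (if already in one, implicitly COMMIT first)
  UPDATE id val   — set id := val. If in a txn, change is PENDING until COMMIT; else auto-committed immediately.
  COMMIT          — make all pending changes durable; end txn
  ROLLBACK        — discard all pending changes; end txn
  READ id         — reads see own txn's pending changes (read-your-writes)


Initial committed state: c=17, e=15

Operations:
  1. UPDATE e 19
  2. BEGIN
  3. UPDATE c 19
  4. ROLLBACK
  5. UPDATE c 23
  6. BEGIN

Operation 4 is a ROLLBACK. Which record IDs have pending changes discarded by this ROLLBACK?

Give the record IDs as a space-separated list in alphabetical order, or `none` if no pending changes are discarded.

Answer: c

Derivation:
Initial committed: {c=17, e=15}
Op 1: UPDATE e=19 (auto-commit; committed e=19)
Op 2: BEGIN: in_txn=True, pending={}
Op 3: UPDATE c=19 (pending; pending now {c=19})
Op 4: ROLLBACK: discarded pending ['c']; in_txn=False
Op 5: UPDATE c=23 (auto-commit; committed c=23)
Op 6: BEGIN: in_txn=True, pending={}
ROLLBACK at op 4 discards: ['c']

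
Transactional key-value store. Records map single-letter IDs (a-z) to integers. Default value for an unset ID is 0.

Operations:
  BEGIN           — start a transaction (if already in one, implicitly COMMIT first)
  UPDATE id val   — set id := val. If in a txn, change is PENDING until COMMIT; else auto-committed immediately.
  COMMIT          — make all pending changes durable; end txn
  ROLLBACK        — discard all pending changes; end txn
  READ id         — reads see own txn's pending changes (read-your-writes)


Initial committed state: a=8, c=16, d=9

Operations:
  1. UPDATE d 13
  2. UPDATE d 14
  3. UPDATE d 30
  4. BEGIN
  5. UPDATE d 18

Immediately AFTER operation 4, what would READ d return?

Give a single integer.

Initial committed: {a=8, c=16, d=9}
Op 1: UPDATE d=13 (auto-commit; committed d=13)
Op 2: UPDATE d=14 (auto-commit; committed d=14)
Op 3: UPDATE d=30 (auto-commit; committed d=30)
Op 4: BEGIN: in_txn=True, pending={}
After op 4: visible(d) = 30 (pending={}, committed={a=8, c=16, d=30})

Answer: 30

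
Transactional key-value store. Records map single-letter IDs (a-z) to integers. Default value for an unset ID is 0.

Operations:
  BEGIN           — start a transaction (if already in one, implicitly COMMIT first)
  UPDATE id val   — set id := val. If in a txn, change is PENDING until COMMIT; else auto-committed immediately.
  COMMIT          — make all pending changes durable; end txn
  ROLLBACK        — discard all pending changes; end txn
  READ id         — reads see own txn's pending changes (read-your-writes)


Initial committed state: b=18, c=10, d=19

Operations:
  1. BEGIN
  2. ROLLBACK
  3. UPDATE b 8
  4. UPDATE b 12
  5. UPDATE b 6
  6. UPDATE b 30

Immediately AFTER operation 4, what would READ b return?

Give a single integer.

Initial committed: {b=18, c=10, d=19}
Op 1: BEGIN: in_txn=True, pending={}
Op 2: ROLLBACK: discarded pending []; in_txn=False
Op 3: UPDATE b=8 (auto-commit; committed b=8)
Op 4: UPDATE b=12 (auto-commit; committed b=12)
After op 4: visible(b) = 12 (pending={}, committed={b=12, c=10, d=19})

Answer: 12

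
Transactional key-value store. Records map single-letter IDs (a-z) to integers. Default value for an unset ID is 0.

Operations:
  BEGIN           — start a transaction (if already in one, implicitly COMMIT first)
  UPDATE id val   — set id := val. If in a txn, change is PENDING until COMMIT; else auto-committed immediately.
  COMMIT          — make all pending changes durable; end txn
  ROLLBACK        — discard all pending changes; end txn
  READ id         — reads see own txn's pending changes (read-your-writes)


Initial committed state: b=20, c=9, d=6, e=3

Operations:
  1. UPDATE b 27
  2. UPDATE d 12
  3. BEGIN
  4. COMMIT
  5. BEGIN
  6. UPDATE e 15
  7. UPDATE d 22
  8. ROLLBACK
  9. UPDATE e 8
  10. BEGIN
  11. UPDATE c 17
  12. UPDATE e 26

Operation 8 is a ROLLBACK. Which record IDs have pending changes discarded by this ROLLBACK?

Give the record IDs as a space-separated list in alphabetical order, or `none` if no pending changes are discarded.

Answer: d e

Derivation:
Initial committed: {b=20, c=9, d=6, e=3}
Op 1: UPDATE b=27 (auto-commit; committed b=27)
Op 2: UPDATE d=12 (auto-commit; committed d=12)
Op 3: BEGIN: in_txn=True, pending={}
Op 4: COMMIT: merged [] into committed; committed now {b=27, c=9, d=12, e=3}
Op 5: BEGIN: in_txn=True, pending={}
Op 6: UPDATE e=15 (pending; pending now {e=15})
Op 7: UPDATE d=22 (pending; pending now {d=22, e=15})
Op 8: ROLLBACK: discarded pending ['d', 'e']; in_txn=False
Op 9: UPDATE e=8 (auto-commit; committed e=8)
Op 10: BEGIN: in_txn=True, pending={}
Op 11: UPDATE c=17 (pending; pending now {c=17})
Op 12: UPDATE e=26 (pending; pending now {c=17, e=26})
ROLLBACK at op 8 discards: ['d', 'e']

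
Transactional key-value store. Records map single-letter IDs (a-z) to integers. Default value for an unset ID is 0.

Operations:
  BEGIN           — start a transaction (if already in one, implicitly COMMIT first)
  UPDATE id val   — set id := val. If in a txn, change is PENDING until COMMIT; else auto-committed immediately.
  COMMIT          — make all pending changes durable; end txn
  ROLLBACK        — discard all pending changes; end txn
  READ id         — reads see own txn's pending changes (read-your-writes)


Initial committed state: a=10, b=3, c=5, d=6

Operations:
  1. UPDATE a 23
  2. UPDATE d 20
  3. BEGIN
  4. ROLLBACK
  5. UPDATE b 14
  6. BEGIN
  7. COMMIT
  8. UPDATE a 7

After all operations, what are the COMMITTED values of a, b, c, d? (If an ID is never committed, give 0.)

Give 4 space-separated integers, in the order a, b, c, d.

Initial committed: {a=10, b=3, c=5, d=6}
Op 1: UPDATE a=23 (auto-commit; committed a=23)
Op 2: UPDATE d=20 (auto-commit; committed d=20)
Op 3: BEGIN: in_txn=True, pending={}
Op 4: ROLLBACK: discarded pending []; in_txn=False
Op 5: UPDATE b=14 (auto-commit; committed b=14)
Op 6: BEGIN: in_txn=True, pending={}
Op 7: COMMIT: merged [] into committed; committed now {a=23, b=14, c=5, d=20}
Op 8: UPDATE a=7 (auto-commit; committed a=7)
Final committed: {a=7, b=14, c=5, d=20}

Answer: 7 14 5 20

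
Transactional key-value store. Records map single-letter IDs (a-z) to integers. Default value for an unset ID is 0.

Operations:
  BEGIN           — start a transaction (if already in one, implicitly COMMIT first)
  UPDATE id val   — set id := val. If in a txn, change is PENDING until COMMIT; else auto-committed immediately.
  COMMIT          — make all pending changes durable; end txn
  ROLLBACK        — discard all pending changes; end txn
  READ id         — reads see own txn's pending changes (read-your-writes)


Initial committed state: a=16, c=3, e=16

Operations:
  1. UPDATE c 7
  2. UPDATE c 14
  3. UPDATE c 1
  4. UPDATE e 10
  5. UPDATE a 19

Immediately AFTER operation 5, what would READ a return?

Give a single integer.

Answer: 19

Derivation:
Initial committed: {a=16, c=3, e=16}
Op 1: UPDATE c=7 (auto-commit; committed c=7)
Op 2: UPDATE c=14 (auto-commit; committed c=14)
Op 3: UPDATE c=1 (auto-commit; committed c=1)
Op 4: UPDATE e=10 (auto-commit; committed e=10)
Op 5: UPDATE a=19 (auto-commit; committed a=19)
After op 5: visible(a) = 19 (pending={}, committed={a=19, c=1, e=10})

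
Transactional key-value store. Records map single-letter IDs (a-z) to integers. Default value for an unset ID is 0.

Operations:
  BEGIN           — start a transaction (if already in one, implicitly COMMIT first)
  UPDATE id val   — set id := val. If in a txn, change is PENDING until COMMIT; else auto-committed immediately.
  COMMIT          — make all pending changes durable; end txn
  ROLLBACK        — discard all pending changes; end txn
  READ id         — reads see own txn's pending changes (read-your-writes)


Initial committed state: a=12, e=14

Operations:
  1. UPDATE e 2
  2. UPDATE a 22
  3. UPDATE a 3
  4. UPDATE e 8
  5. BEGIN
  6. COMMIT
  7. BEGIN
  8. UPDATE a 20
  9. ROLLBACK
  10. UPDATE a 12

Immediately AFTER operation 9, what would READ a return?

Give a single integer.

Answer: 3

Derivation:
Initial committed: {a=12, e=14}
Op 1: UPDATE e=2 (auto-commit; committed e=2)
Op 2: UPDATE a=22 (auto-commit; committed a=22)
Op 3: UPDATE a=3 (auto-commit; committed a=3)
Op 4: UPDATE e=8 (auto-commit; committed e=8)
Op 5: BEGIN: in_txn=True, pending={}
Op 6: COMMIT: merged [] into committed; committed now {a=3, e=8}
Op 7: BEGIN: in_txn=True, pending={}
Op 8: UPDATE a=20 (pending; pending now {a=20})
Op 9: ROLLBACK: discarded pending ['a']; in_txn=False
After op 9: visible(a) = 3 (pending={}, committed={a=3, e=8})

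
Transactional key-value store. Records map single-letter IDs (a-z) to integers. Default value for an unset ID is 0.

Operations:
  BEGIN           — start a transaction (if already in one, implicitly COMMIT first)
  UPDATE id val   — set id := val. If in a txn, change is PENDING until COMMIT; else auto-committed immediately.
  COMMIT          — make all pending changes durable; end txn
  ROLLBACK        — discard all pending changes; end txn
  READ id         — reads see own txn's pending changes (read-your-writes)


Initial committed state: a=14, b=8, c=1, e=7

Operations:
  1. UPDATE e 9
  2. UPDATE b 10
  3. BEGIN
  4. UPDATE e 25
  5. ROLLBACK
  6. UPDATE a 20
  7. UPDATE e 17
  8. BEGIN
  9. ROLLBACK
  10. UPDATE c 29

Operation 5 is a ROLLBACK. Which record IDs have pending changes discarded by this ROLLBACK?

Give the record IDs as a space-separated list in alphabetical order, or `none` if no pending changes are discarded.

Initial committed: {a=14, b=8, c=1, e=7}
Op 1: UPDATE e=9 (auto-commit; committed e=9)
Op 2: UPDATE b=10 (auto-commit; committed b=10)
Op 3: BEGIN: in_txn=True, pending={}
Op 4: UPDATE e=25 (pending; pending now {e=25})
Op 5: ROLLBACK: discarded pending ['e']; in_txn=False
Op 6: UPDATE a=20 (auto-commit; committed a=20)
Op 7: UPDATE e=17 (auto-commit; committed e=17)
Op 8: BEGIN: in_txn=True, pending={}
Op 9: ROLLBACK: discarded pending []; in_txn=False
Op 10: UPDATE c=29 (auto-commit; committed c=29)
ROLLBACK at op 5 discards: ['e']

Answer: e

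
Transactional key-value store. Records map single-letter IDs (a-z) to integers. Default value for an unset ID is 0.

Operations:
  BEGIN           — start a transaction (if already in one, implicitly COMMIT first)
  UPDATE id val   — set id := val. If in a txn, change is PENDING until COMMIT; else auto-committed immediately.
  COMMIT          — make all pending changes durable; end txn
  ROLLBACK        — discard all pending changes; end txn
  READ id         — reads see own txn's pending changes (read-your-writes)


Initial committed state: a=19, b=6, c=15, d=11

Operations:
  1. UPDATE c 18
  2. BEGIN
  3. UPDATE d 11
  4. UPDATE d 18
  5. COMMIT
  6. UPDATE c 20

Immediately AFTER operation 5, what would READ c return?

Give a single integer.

Answer: 18

Derivation:
Initial committed: {a=19, b=6, c=15, d=11}
Op 1: UPDATE c=18 (auto-commit; committed c=18)
Op 2: BEGIN: in_txn=True, pending={}
Op 3: UPDATE d=11 (pending; pending now {d=11})
Op 4: UPDATE d=18 (pending; pending now {d=18})
Op 5: COMMIT: merged ['d'] into committed; committed now {a=19, b=6, c=18, d=18}
After op 5: visible(c) = 18 (pending={}, committed={a=19, b=6, c=18, d=18})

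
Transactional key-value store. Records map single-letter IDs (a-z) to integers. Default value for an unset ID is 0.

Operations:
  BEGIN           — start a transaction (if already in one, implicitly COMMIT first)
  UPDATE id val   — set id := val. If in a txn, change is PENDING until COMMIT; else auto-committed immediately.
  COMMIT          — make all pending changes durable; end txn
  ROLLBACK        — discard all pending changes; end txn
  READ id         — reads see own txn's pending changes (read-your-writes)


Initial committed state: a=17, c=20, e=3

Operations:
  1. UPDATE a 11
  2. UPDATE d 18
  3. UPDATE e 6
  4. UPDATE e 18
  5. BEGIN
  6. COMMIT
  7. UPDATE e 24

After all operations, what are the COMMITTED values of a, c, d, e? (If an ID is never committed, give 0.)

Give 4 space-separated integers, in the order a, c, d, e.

Initial committed: {a=17, c=20, e=3}
Op 1: UPDATE a=11 (auto-commit; committed a=11)
Op 2: UPDATE d=18 (auto-commit; committed d=18)
Op 3: UPDATE e=6 (auto-commit; committed e=6)
Op 4: UPDATE e=18 (auto-commit; committed e=18)
Op 5: BEGIN: in_txn=True, pending={}
Op 6: COMMIT: merged [] into committed; committed now {a=11, c=20, d=18, e=18}
Op 7: UPDATE e=24 (auto-commit; committed e=24)
Final committed: {a=11, c=20, d=18, e=24}

Answer: 11 20 18 24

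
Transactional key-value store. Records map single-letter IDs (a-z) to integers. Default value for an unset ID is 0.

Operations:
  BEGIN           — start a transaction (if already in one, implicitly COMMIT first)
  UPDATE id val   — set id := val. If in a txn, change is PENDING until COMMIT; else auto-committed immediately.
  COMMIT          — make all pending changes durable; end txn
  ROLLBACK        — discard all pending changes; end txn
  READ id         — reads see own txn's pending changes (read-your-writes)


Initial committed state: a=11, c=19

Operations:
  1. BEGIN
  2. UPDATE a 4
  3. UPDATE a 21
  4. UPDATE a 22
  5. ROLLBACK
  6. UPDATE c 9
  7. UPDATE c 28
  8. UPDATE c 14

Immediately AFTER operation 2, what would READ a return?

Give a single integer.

Answer: 4

Derivation:
Initial committed: {a=11, c=19}
Op 1: BEGIN: in_txn=True, pending={}
Op 2: UPDATE a=4 (pending; pending now {a=4})
After op 2: visible(a) = 4 (pending={a=4}, committed={a=11, c=19})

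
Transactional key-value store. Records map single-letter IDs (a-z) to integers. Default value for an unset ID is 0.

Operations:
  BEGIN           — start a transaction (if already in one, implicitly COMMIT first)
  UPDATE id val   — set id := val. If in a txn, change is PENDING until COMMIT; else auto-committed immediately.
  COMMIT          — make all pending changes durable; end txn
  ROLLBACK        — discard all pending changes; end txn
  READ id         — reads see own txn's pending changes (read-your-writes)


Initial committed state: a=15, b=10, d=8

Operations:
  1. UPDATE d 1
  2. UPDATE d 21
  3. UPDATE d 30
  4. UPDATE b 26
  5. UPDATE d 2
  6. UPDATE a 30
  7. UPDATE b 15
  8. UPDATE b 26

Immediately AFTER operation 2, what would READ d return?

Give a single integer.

Initial committed: {a=15, b=10, d=8}
Op 1: UPDATE d=1 (auto-commit; committed d=1)
Op 2: UPDATE d=21 (auto-commit; committed d=21)
After op 2: visible(d) = 21 (pending={}, committed={a=15, b=10, d=21})

Answer: 21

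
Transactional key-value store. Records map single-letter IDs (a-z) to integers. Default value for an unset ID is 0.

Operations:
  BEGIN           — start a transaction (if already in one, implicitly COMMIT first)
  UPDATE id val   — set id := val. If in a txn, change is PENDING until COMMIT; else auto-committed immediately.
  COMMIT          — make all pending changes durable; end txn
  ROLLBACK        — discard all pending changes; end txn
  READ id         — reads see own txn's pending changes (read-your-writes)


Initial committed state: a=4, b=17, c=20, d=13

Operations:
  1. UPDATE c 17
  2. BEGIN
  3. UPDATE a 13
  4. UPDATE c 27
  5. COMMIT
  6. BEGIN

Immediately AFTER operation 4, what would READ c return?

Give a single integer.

Answer: 27

Derivation:
Initial committed: {a=4, b=17, c=20, d=13}
Op 1: UPDATE c=17 (auto-commit; committed c=17)
Op 2: BEGIN: in_txn=True, pending={}
Op 3: UPDATE a=13 (pending; pending now {a=13})
Op 4: UPDATE c=27 (pending; pending now {a=13, c=27})
After op 4: visible(c) = 27 (pending={a=13, c=27}, committed={a=4, b=17, c=17, d=13})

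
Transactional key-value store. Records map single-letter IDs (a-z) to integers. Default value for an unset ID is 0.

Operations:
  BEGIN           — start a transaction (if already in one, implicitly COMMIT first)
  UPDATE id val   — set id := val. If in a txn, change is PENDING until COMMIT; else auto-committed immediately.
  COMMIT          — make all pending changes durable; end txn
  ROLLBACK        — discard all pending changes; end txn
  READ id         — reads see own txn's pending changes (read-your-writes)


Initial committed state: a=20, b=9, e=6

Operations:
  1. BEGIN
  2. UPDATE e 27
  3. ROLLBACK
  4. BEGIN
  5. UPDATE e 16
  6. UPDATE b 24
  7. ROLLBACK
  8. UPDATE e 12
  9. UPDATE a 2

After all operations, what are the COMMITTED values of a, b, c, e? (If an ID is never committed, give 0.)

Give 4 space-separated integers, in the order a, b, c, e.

Answer: 2 9 0 12

Derivation:
Initial committed: {a=20, b=9, e=6}
Op 1: BEGIN: in_txn=True, pending={}
Op 2: UPDATE e=27 (pending; pending now {e=27})
Op 3: ROLLBACK: discarded pending ['e']; in_txn=False
Op 4: BEGIN: in_txn=True, pending={}
Op 5: UPDATE e=16 (pending; pending now {e=16})
Op 6: UPDATE b=24 (pending; pending now {b=24, e=16})
Op 7: ROLLBACK: discarded pending ['b', 'e']; in_txn=False
Op 8: UPDATE e=12 (auto-commit; committed e=12)
Op 9: UPDATE a=2 (auto-commit; committed a=2)
Final committed: {a=2, b=9, e=12}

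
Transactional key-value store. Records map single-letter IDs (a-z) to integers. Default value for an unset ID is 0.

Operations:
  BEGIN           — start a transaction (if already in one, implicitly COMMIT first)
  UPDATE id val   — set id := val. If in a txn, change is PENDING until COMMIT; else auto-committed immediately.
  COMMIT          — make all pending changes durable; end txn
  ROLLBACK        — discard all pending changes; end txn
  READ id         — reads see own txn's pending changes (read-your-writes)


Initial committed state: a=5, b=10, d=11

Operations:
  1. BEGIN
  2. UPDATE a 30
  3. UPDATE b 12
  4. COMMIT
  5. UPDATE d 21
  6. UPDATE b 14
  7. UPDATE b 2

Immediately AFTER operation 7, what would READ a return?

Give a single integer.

Initial committed: {a=5, b=10, d=11}
Op 1: BEGIN: in_txn=True, pending={}
Op 2: UPDATE a=30 (pending; pending now {a=30})
Op 3: UPDATE b=12 (pending; pending now {a=30, b=12})
Op 4: COMMIT: merged ['a', 'b'] into committed; committed now {a=30, b=12, d=11}
Op 5: UPDATE d=21 (auto-commit; committed d=21)
Op 6: UPDATE b=14 (auto-commit; committed b=14)
Op 7: UPDATE b=2 (auto-commit; committed b=2)
After op 7: visible(a) = 30 (pending={}, committed={a=30, b=2, d=21})

Answer: 30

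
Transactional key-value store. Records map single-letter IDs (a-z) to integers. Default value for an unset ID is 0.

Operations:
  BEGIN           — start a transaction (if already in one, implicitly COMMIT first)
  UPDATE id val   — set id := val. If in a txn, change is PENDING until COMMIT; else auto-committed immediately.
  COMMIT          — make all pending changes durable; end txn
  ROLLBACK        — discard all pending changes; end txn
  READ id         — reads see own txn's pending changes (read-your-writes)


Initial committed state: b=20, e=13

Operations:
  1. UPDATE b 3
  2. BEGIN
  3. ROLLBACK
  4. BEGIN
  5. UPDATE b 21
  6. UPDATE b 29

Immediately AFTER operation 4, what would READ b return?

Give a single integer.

Answer: 3

Derivation:
Initial committed: {b=20, e=13}
Op 1: UPDATE b=3 (auto-commit; committed b=3)
Op 2: BEGIN: in_txn=True, pending={}
Op 3: ROLLBACK: discarded pending []; in_txn=False
Op 4: BEGIN: in_txn=True, pending={}
After op 4: visible(b) = 3 (pending={}, committed={b=3, e=13})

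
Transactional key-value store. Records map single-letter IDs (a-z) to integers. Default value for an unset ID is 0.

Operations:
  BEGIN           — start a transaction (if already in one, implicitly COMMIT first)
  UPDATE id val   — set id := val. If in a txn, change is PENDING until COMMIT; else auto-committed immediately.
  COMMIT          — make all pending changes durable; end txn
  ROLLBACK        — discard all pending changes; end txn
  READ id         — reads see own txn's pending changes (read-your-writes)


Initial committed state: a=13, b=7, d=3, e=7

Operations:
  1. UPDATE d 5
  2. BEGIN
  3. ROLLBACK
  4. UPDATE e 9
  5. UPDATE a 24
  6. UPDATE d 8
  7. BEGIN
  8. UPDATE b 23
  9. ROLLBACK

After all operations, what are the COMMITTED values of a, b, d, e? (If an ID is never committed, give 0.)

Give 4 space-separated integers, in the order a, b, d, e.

Initial committed: {a=13, b=7, d=3, e=7}
Op 1: UPDATE d=5 (auto-commit; committed d=5)
Op 2: BEGIN: in_txn=True, pending={}
Op 3: ROLLBACK: discarded pending []; in_txn=False
Op 4: UPDATE e=9 (auto-commit; committed e=9)
Op 5: UPDATE a=24 (auto-commit; committed a=24)
Op 6: UPDATE d=8 (auto-commit; committed d=8)
Op 7: BEGIN: in_txn=True, pending={}
Op 8: UPDATE b=23 (pending; pending now {b=23})
Op 9: ROLLBACK: discarded pending ['b']; in_txn=False
Final committed: {a=24, b=7, d=8, e=9}

Answer: 24 7 8 9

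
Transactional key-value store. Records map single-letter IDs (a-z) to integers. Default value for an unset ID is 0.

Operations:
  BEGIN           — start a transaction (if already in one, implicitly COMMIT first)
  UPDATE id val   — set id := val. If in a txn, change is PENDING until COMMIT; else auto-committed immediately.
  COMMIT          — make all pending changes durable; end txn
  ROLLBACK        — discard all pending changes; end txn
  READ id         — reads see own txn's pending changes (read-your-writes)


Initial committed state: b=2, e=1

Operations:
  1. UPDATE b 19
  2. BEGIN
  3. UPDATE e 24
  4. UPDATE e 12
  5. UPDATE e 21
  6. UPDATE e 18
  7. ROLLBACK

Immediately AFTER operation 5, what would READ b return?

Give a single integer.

Initial committed: {b=2, e=1}
Op 1: UPDATE b=19 (auto-commit; committed b=19)
Op 2: BEGIN: in_txn=True, pending={}
Op 3: UPDATE e=24 (pending; pending now {e=24})
Op 4: UPDATE e=12 (pending; pending now {e=12})
Op 5: UPDATE e=21 (pending; pending now {e=21})
After op 5: visible(b) = 19 (pending={e=21}, committed={b=19, e=1})

Answer: 19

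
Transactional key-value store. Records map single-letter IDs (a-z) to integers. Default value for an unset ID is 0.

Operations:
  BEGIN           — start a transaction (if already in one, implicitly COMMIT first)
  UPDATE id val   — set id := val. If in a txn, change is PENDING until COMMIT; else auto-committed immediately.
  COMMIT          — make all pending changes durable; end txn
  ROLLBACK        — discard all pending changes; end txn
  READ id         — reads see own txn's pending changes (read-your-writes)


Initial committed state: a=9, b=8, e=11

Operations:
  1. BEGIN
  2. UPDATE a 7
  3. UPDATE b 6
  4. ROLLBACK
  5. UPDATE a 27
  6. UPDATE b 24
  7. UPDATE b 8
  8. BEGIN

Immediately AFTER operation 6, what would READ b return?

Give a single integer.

Initial committed: {a=9, b=8, e=11}
Op 1: BEGIN: in_txn=True, pending={}
Op 2: UPDATE a=7 (pending; pending now {a=7})
Op 3: UPDATE b=6 (pending; pending now {a=7, b=6})
Op 4: ROLLBACK: discarded pending ['a', 'b']; in_txn=False
Op 5: UPDATE a=27 (auto-commit; committed a=27)
Op 6: UPDATE b=24 (auto-commit; committed b=24)
After op 6: visible(b) = 24 (pending={}, committed={a=27, b=24, e=11})

Answer: 24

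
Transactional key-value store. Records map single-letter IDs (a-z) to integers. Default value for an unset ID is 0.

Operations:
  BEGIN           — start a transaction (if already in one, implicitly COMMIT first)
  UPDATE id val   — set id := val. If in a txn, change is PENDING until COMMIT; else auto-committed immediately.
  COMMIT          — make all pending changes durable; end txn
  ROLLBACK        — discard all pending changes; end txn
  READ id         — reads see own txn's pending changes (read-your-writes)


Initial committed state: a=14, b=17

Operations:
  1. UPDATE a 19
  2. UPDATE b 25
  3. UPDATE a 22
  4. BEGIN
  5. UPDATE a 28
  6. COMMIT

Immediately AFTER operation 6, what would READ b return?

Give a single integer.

Answer: 25

Derivation:
Initial committed: {a=14, b=17}
Op 1: UPDATE a=19 (auto-commit; committed a=19)
Op 2: UPDATE b=25 (auto-commit; committed b=25)
Op 3: UPDATE a=22 (auto-commit; committed a=22)
Op 4: BEGIN: in_txn=True, pending={}
Op 5: UPDATE a=28 (pending; pending now {a=28})
Op 6: COMMIT: merged ['a'] into committed; committed now {a=28, b=25}
After op 6: visible(b) = 25 (pending={}, committed={a=28, b=25})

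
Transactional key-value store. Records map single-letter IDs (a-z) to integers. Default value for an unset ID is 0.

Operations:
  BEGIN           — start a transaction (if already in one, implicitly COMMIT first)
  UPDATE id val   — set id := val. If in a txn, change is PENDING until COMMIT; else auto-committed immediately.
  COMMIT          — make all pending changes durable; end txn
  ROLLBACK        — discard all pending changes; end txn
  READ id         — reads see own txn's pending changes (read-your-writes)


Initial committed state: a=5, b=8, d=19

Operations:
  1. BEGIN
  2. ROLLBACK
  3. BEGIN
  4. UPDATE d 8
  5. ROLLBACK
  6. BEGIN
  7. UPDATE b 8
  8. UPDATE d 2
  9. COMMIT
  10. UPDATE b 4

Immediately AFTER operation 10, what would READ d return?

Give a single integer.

Initial committed: {a=5, b=8, d=19}
Op 1: BEGIN: in_txn=True, pending={}
Op 2: ROLLBACK: discarded pending []; in_txn=False
Op 3: BEGIN: in_txn=True, pending={}
Op 4: UPDATE d=8 (pending; pending now {d=8})
Op 5: ROLLBACK: discarded pending ['d']; in_txn=False
Op 6: BEGIN: in_txn=True, pending={}
Op 7: UPDATE b=8 (pending; pending now {b=8})
Op 8: UPDATE d=2 (pending; pending now {b=8, d=2})
Op 9: COMMIT: merged ['b', 'd'] into committed; committed now {a=5, b=8, d=2}
Op 10: UPDATE b=4 (auto-commit; committed b=4)
After op 10: visible(d) = 2 (pending={}, committed={a=5, b=4, d=2})

Answer: 2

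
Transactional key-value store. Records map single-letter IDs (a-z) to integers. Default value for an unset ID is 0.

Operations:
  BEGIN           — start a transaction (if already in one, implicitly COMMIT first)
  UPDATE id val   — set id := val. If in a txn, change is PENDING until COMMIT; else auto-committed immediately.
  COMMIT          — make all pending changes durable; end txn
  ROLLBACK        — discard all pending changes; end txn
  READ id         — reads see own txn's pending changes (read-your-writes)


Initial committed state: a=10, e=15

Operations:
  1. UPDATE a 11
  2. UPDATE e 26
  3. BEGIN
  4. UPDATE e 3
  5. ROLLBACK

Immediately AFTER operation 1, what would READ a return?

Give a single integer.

Answer: 11

Derivation:
Initial committed: {a=10, e=15}
Op 1: UPDATE a=11 (auto-commit; committed a=11)
After op 1: visible(a) = 11 (pending={}, committed={a=11, e=15})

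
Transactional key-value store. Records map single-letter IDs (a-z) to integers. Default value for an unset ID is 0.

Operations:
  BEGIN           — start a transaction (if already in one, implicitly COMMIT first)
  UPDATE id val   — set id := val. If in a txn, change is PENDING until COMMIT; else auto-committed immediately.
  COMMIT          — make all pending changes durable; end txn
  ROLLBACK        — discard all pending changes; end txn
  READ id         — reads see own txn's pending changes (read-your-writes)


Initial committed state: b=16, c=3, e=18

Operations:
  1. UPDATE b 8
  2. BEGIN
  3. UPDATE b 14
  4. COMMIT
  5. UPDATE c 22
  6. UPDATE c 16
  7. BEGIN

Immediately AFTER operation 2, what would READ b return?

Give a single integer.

Answer: 8

Derivation:
Initial committed: {b=16, c=3, e=18}
Op 1: UPDATE b=8 (auto-commit; committed b=8)
Op 2: BEGIN: in_txn=True, pending={}
After op 2: visible(b) = 8 (pending={}, committed={b=8, c=3, e=18})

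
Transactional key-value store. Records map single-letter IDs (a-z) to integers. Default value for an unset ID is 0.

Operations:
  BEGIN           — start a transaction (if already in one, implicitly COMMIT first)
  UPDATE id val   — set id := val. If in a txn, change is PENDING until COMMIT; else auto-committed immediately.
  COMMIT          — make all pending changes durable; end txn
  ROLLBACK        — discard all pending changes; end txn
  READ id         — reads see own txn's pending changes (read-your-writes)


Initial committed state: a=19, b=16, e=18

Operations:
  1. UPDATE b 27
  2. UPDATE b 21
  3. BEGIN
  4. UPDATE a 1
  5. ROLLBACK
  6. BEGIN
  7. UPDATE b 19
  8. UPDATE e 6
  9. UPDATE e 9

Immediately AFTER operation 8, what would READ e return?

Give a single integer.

Initial committed: {a=19, b=16, e=18}
Op 1: UPDATE b=27 (auto-commit; committed b=27)
Op 2: UPDATE b=21 (auto-commit; committed b=21)
Op 3: BEGIN: in_txn=True, pending={}
Op 4: UPDATE a=1 (pending; pending now {a=1})
Op 5: ROLLBACK: discarded pending ['a']; in_txn=False
Op 6: BEGIN: in_txn=True, pending={}
Op 7: UPDATE b=19 (pending; pending now {b=19})
Op 8: UPDATE e=6 (pending; pending now {b=19, e=6})
After op 8: visible(e) = 6 (pending={b=19, e=6}, committed={a=19, b=21, e=18})

Answer: 6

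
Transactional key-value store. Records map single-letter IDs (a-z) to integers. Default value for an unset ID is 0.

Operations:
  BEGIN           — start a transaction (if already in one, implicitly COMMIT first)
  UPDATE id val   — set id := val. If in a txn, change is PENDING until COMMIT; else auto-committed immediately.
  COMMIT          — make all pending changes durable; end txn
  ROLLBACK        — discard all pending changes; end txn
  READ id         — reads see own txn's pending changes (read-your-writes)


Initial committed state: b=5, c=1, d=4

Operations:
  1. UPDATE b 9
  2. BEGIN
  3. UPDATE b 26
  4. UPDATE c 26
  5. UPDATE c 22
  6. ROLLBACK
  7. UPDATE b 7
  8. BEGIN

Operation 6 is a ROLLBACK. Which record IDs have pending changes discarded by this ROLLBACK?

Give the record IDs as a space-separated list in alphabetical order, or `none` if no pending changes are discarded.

Answer: b c

Derivation:
Initial committed: {b=5, c=1, d=4}
Op 1: UPDATE b=9 (auto-commit; committed b=9)
Op 2: BEGIN: in_txn=True, pending={}
Op 3: UPDATE b=26 (pending; pending now {b=26})
Op 4: UPDATE c=26 (pending; pending now {b=26, c=26})
Op 5: UPDATE c=22 (pending; pending now {b=26, c=22})
Op 6: ROLLBACK: discarded pending ['b', 'c']; in_txn=False
Op 7: UPDATE b=7 (auto-commit; committed b=7)
Op 8: BEGIN: in_txn=True, pending={}
ROLLBACK at op 6 discards: ['b', 'c']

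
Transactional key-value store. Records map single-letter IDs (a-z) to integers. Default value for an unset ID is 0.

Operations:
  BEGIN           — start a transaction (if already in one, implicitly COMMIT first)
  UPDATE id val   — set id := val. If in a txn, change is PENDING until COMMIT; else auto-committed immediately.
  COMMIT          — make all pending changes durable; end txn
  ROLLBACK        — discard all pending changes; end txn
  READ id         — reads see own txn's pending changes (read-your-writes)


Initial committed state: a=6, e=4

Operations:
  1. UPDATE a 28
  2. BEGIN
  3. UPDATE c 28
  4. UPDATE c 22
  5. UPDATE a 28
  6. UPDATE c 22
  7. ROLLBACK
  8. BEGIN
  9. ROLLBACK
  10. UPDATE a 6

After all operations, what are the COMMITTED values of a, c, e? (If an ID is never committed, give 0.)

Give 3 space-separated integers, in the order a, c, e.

Initial committed: {a=6, e=4}
Op 1: UPDATE a=28 (auto-commit; committed a=28)
Op 2: BEGIN: in_txn=True, pending={}
Op 3: UPDATE c=28 (pending; pending now {c=28})
Op 4: UPDATE c=22 (pending; pending now {c=22})
Op 5: UPDATE a=28 (pending; pending now {a=28, c=22})
Op 6: UPDATE c=22 (pending; pending now {a=28, c=22})
Op 7: ROLLBACK: discarded pending ['a', 'c']; in_txn=False
Op 8: BEGIN: in_txn=True, pending={}
Op 9: ROLLBACK: discarded pending []; in_txn=False
Op 10: UPDATE a=6 (auto-commit; committed a=6)
Final committed: {a=6, e=4}

Answer: 6 0 4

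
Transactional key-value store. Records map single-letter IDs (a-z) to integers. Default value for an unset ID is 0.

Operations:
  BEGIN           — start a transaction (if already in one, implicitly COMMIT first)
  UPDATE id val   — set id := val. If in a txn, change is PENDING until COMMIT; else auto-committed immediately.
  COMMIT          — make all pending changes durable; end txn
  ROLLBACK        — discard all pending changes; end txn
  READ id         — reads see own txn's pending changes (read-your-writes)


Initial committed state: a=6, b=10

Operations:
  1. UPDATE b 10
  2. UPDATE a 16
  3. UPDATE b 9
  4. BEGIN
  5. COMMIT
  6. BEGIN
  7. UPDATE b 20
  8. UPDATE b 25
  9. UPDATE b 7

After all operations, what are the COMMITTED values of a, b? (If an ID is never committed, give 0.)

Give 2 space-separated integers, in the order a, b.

Initial committed: {a=6, b=10}
Op 1: UPDATE b=10 (auto-commit; committed b=10)
Op 2: UPDATE a=16 (auto-commit; committed a=16)
Op 3: UPDATE b=9 (auto-commit; committed b=9)
Op 4: BEGIN: in_txn=True, pending={}
Op 5: COMMIT: merged [] into committed; committed now {a=16, b=9}
Op 6: BEGIN: in_txn=True, pending={}
Op 7: UPDATE b=20 (pending; pending now {b=20})
Op 8: UPDATE b=25 (pending; pending now {b=25})
Op 9: UPDATE b=7 (pending; pending now {b=7})
Final committed: {a=16, b=9}

Answer: 16 9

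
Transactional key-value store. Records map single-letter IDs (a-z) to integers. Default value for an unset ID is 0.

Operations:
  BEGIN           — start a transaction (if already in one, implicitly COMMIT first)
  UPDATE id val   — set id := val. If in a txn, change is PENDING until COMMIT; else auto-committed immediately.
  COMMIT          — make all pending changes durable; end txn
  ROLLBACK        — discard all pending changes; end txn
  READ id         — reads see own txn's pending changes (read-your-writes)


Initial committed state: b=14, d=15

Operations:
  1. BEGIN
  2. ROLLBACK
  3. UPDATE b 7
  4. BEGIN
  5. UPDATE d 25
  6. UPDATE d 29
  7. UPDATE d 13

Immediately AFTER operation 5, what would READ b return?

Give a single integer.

Answer: 7

Derivation:
Initial committed: {b=14, d=15}
Op 1: BEGIN: in_txn=True, pending={}
Op 2: ROLLBACK: discarded pending []; in_txn=False
Op 3: UPDATE b=7 (auto-commit; committed b=7)
Op 4: BEGIN: in_txn=True, pending={}
Op 5: UPDATE d=25 (pending; pending now {d=25})
After op 5: visible(b) = 7 (pending={d=25}, committed={b=7, d=15})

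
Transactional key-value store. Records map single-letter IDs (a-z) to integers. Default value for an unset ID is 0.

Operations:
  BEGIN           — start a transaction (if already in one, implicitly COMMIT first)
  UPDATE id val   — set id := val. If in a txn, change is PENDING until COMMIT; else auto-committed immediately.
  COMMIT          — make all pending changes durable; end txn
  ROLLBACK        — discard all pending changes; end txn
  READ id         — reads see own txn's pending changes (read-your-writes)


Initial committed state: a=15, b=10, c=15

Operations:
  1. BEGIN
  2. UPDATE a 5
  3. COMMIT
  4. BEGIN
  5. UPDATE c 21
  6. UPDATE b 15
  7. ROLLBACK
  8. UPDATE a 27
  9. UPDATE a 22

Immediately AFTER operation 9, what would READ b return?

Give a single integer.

Answer: 10

Derivation:
Initial committed: {a=15, b=10, c=15}
Op 1: BEGIN: in_txn=True, pending={}
Op 2: UPDATE a=5 (pending; pending now {a=5})
Op 3: COMMIT: merged ['a'] into committed; committed now {a=5, b=10, c=15}
Op 4: BEGIN: in_txn=True, pending={}
Op 5: UPDATE c=21 (pending; pending now {c=21})
Op 6: UPDATE b=15 (pending; pending now {b=15, c=21})
Op 7: ROLLBACK: discarded pending ['b', 'c']; in_txn=False
Op 8: UPDATE a=27 (auto-commit; committed a=27)
Op 9: UPDATE a=22 (auto-commit; committed a=22)
After op 9: visible(b) = 10 (pending={}, committed={a=22, b=10, c=15})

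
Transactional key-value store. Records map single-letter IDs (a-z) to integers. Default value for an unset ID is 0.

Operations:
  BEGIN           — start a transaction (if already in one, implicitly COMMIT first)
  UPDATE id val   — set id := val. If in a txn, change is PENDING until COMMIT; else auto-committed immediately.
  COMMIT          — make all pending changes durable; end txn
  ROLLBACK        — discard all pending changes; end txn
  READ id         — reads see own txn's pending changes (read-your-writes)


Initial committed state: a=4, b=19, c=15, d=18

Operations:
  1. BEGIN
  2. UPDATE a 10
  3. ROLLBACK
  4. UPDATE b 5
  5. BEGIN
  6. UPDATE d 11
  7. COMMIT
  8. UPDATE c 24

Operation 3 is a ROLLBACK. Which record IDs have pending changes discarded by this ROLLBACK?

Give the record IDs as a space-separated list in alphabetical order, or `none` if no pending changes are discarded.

Initial committed: {a=4, b=19, c=15, d=18}
Op 1: BEGIN: in_txn=True, pending={}
Op 2: UPDATE a=10 (pending; pending now {a=10})
Op 3: ROLLBACK: discarded pending ['a']; in_txn=False
Op 4: UPDATE b=5 (auto-commit; committed b=5)
Op 5: BEGIN: in_txn=True, pending={}
Op 6: UPDATE d=11 (pending; pending now {d=11})
Op 7: COMMIT: merged ['d'] into committed; committed now {a=4, b=5, c=15, d=11}
Op 8: UPDATE c=24 (auto-commit; committed c=24)
ROLLBACK at op 3 discards: ['a']

Answer: a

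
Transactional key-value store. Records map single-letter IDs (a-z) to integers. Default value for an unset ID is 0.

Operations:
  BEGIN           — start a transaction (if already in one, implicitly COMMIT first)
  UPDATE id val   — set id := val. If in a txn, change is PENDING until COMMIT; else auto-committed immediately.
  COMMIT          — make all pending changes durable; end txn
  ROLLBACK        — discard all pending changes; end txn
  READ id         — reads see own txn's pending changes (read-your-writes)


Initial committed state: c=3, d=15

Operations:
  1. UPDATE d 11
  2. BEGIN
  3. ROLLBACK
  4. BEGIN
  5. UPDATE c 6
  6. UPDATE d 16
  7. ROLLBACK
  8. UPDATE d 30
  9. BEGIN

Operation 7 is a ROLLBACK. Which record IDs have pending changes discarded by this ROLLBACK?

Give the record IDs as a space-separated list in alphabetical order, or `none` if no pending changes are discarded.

Answer: c d

Derivation:
Initial committed: {c=3, d=15}
Op 1: UPDATE d=11 (auto-commit; committed d=11)
Op 2: BEGIN: in_txn=True, pending={}
Op 3: ROLLBACK: discarded pending []; in_txn=False
Op 4: BEGIN: in_txn=True, pending={}
Op 5: UPDATE c=6 (pending; pending now {c=6})
Op 6: UPDATE d=16 (pending; pending now {c=6, d=16})
Op 7: ROLLBACK: discarded pending ['c', 'd']; in_txn=False
Op 8: UPDATE d=30 (auto-commit; committed d=30)
Op 9: BEGIN: in_txn=True, pending={}
ROLLBACK at op 7 discards: ['c', 'd']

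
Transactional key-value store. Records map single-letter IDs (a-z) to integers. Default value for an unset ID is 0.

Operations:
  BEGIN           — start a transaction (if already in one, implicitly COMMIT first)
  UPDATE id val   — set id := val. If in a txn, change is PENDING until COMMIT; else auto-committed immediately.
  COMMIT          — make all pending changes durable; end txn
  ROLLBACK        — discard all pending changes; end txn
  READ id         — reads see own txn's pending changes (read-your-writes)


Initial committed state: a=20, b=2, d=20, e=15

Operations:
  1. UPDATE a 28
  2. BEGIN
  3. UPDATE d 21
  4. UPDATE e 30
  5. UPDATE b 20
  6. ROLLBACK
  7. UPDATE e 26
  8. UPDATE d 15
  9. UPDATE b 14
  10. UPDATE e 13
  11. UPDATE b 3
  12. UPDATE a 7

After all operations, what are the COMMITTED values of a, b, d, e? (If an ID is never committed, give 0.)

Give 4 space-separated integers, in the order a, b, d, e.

Answer: 7 3 15 13

Derivation:
Initial committed: {a=20, b=2, d=20, e=15}
Op 1: UPDATE a=28 (auto-commit; committed a=28)
Op 2: BEGIN: in_txn=True, pending={}
Op 3: UPDATE d=21 (pending; pending now {d=21})
Op 4: UPDATE e=30 (pending; pending now {d=21, e=30})
Op 5: UPDATE b=20 (pending; pending now {b=20, d=21, e=30})
Op 6: ROLLBACK: discarded pending ['b', 'd', 'e']; in_txn=False
Op 7: UPDATE e=26 (auto-commit; committed e=26)
Op 8: UPDATE d=15 (auto-commit; committed d=15)
Op 9: UPDATE b=14 (auto-commit; committed b=14)
Op 10: UPDATE e=13 (auto-commit; committed e=13)
Op 11: UPDATE b=3 (auto-commit; committed b=3)
Op 12: UPDATE a=7 (auto-commit; committed a=7)
Final committed: {a=7, b=3, d=15, e=13}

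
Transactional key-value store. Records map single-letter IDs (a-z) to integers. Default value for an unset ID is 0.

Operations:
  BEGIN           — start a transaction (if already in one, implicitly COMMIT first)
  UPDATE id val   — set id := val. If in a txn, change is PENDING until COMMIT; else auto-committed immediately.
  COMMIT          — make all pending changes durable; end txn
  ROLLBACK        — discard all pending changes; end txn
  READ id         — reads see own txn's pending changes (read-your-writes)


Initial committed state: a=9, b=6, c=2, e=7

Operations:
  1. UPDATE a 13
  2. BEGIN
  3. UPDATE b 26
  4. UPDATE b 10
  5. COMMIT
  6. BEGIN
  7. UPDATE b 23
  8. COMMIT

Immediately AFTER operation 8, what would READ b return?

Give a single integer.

Initial committed: {a=9, b=6, c=2, e=7}
Op 1: UPDATE a=13 (auto-commit; committed a=13)
Op 2: BEGIN: in_txn=True, pending={}
Op 3: UPDATE b=26 (pending; pending now {b=26})
Op 4: UPDATE b=10 (pending; pending now {b=10})
Op 5: COMMIT: merged ['b'] into committed; committed now {a=13, b=10, c=2, e=7}
Op 6: BEGIN: in_txn=True, pending={}
Op 7: UPDATE b=23 (pending; pending now {b=23})
Op 8: COMMIT: merged ['b'] into committed; committed now {a=13, b=23, c=2, e=7}
After op 8: visible(b) = 23 (pending={}, committed={a=13, b=23, c=2, e=7})

Answer: 23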